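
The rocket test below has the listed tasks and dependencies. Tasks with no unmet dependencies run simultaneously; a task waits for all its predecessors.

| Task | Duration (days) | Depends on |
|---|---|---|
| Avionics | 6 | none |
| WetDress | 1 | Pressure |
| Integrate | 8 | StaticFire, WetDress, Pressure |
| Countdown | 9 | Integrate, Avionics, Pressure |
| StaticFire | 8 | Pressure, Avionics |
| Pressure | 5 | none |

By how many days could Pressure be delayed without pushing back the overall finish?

1

The longest chain is Avionics→StaticFire→Integrate→Countdown = 6+8+8+9 = 31; overall finish 31 days.
The longest chain containing Pressure totals 30 days.
Float = 31 − 30 = 1.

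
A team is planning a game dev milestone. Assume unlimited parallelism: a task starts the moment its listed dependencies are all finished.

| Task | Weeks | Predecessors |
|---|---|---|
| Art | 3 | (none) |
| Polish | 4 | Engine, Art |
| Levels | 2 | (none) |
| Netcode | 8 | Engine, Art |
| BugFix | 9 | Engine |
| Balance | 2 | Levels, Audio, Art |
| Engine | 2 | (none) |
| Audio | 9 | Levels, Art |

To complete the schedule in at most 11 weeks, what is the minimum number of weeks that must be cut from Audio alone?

Current finish: 14 weeks; target: 11.
Audio is on every critical path, so each week cut from Audio cuts the finish by one (this holds down to a finish of 11).
Need 14 − 11 = 3 weeks off Audio → Audio becomes 6 weeks, finish becomes 11.

3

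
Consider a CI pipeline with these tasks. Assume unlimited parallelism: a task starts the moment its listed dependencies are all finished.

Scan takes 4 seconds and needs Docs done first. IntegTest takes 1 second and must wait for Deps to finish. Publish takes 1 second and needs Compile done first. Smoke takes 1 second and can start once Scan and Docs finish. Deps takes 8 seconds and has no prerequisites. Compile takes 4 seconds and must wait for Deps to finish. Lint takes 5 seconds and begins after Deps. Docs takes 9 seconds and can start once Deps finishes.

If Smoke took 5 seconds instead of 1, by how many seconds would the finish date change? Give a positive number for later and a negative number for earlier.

4

Baseline: Deps→Docs→Scan→Smoke = 8+9+4+1 = 22 → 22 seconds.
Smoke is on the critical path; changing it to 5 makes that path 26 seconds.
That remains the longest chain; total 26 seconds.
Change in finish: 26 − 22 = +4 seconds.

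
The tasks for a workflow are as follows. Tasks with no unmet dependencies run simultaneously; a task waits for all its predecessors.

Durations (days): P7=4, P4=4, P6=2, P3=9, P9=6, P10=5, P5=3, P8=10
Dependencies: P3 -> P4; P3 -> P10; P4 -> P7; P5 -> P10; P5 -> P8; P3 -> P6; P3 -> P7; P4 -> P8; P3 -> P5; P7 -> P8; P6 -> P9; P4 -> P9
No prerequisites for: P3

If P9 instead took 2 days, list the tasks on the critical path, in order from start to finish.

As given, the longest chain is P3→P4→P7→P8 = 9+4+4+10 = 27, so the finish is 27 days.
P9 is off the critical path — its longest chain is 19 days, giving 8 of slack.
That remains the longest chain; total 27 days.

P3, P4, P7, P8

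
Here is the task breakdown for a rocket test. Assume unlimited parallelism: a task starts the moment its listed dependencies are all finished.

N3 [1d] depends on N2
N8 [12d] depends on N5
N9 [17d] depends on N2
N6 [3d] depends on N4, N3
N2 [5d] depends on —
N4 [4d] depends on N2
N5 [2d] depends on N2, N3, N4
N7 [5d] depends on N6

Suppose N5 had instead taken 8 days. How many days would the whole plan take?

As given, the longest chain is N2→N4→N5→N8 = 5+4+2+12 = 23, so the finish is 23 days.
N5 lies on that path, so at 8 days the path becomes 29 days.
No other chain overtakes it, so the finish is 29 days.

29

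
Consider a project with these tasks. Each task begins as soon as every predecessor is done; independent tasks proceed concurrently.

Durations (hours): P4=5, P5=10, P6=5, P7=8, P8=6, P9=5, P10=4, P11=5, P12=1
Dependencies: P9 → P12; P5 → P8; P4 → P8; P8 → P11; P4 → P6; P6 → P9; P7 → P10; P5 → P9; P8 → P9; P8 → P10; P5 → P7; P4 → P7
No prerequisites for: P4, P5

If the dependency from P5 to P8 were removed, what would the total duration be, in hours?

22

Before: longest chain P5→P7→P10 = 10+8+4 = 22, finish 22.
Without P5→P8, P8's earliest start moves from 10 to 5.
The longest chain is now P5→P7→P10 = 10+8+4 = 22, so the project takes 22 hours.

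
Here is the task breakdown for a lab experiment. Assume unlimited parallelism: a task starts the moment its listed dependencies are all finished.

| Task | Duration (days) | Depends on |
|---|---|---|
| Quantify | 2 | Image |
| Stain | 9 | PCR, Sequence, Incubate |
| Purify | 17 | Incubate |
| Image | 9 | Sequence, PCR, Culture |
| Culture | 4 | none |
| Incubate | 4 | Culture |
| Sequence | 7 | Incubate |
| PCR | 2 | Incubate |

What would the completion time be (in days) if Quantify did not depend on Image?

Before: longest chain Culture→Incubate→Sequence→Image→Quantify = 4+4+7+9+2 = 26, finish 26.
Without Image→Quantify, Quantify's earliest start moves from 24 to 0.
New critical path: Culture→Incubate→Purify = 4+4+17 = 25 ⇒ 25 days.

25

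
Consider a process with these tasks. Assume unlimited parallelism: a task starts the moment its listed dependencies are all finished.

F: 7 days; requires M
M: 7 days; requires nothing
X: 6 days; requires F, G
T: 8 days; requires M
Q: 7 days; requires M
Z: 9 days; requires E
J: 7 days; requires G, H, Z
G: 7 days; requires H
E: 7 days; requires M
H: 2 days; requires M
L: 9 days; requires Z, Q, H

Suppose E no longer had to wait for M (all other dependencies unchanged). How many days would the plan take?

With the dependency in place, M→E→Z→L = 7+7+9+9 = 32 sets the finish at 32 days.
Without M→E, E's earliest start moves from 7 to 0.
New critical path: E→Z→L = 7+9+9 = 25 ⇒ 25 days.

25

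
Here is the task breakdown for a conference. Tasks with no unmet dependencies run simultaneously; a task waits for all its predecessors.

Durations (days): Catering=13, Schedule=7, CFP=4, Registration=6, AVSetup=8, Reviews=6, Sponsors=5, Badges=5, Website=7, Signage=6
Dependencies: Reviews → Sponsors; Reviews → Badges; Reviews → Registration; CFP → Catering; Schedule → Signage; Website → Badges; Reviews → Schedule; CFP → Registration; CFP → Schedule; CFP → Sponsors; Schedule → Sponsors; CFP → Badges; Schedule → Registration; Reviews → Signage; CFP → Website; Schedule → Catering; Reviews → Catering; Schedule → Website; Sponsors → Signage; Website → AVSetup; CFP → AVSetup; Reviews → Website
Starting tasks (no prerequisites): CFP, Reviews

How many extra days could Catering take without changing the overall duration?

The longest chain is Reviews→Schedule→Website→AVSetup = 6+7+7+8 = 28; overall finish 28 days.
Catering finishes as early as 26 and must finish by 28.
So Catering can slip 28 − 26 = 2 days.

2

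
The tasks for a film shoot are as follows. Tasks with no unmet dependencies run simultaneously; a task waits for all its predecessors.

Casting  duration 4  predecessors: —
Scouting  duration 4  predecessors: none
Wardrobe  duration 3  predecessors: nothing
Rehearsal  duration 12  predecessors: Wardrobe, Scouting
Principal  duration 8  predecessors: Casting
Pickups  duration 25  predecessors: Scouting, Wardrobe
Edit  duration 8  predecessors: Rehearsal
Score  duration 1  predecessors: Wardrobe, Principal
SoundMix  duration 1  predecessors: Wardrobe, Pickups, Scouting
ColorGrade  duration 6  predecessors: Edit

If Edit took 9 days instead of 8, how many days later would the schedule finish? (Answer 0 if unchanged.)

Critical path before the change: Scouting→Rehearsal→Edit→ColorGrade = 4+12+8+6 = 30 giving 30 days.
Since Edit is critical, the +1 change carries straight to that chain (now 31 days).
That remains the longest chain; total 31 days.
Change in finish: 31 − 30 = +1 days.

1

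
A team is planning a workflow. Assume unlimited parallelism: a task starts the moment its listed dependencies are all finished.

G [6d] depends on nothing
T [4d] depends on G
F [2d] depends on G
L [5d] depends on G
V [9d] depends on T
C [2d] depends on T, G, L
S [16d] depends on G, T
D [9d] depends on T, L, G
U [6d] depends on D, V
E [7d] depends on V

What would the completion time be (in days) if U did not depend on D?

26

Before: longest chain G→T→V→E = 6+4+9+7 = 26, finish 26.
Without D→U, U's earliest start moves from 20 to 19.
The longest chain is now G→T→V→E = 6+4+9+7 = 26, so the project takes 26 days.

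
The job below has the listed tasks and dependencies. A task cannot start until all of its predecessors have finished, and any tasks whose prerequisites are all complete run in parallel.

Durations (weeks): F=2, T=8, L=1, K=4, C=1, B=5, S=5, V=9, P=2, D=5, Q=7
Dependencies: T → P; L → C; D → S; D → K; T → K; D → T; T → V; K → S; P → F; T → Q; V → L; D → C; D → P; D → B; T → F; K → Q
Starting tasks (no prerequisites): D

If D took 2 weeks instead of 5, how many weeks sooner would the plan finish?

Baseline: D→T→V→L→C = 5+8+9+1+1 = 24 → 24 weeks.
Since D is critical, the -3 change carries straight to that chain (now 21 weeks).
No other chain overtakes it, so the finish is 21 weeks.
Change in finish: 21 − 24 = -3 weeks.

3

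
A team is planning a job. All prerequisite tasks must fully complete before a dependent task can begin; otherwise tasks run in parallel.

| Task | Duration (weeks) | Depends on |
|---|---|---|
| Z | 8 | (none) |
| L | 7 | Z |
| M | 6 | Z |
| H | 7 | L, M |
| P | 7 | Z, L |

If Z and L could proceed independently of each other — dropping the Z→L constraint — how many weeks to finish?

21

With the dependency in place, Z→L→H = 8+7+7 = 22 sets the finish at 22 weeks.
Without Z→L, L's earliest start moves from 8 to 0.
After: Z→M→H = 8+6+7 = 21 → 21 weeks.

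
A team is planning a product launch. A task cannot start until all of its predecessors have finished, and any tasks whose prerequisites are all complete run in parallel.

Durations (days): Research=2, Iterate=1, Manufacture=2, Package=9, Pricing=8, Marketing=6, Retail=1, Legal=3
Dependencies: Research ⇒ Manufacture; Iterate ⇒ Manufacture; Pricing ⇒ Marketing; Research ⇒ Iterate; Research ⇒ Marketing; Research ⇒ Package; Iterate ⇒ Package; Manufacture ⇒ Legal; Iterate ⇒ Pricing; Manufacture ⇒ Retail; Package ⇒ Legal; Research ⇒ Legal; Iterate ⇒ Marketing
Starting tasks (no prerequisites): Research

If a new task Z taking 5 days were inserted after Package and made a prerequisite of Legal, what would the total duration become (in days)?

20

Originally the schedule takes 17 days.
With Z inserted, Legal now waits for max(Manufacture, Package, Research, Z).
New critical path: Research→Iterate→Package→Z→Legal = 2+1+9+5+3 = 20 ⇒ 20 days.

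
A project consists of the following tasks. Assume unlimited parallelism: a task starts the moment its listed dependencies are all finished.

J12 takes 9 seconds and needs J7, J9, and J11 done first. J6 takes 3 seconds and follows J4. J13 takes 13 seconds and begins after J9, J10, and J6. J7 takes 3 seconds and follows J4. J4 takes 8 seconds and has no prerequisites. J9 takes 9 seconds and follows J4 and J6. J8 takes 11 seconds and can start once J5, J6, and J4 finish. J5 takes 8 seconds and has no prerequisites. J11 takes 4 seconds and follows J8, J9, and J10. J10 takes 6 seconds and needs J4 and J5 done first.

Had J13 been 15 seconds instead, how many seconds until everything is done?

35

Critical path before the change: J4→J6→J8→J11→J12 = 8+3+11+4+9 = 35 giving 35 seconds.
J13 is off the critical path — its longest chain is 33 seconds, giving 2 of slack.
That remains the longest chain; total 35 seconds.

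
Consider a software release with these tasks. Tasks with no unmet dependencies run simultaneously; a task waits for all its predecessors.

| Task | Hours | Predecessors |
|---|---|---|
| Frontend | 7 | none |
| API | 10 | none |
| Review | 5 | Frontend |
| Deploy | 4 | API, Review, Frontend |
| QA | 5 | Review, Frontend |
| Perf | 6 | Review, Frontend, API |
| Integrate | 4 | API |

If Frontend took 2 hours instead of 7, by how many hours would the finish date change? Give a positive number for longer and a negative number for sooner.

-2

Baseline: Frontend→Review→Perf = 7+5+6 = 18 → 18 hours.
Frontend is on the critical path; changing it to 2 makes that path 13 hours.
New critical path: API→Perf = 10+6 = 16 ⇒ 16 hours.
Change in finish: 16 − 18 = -2 hours.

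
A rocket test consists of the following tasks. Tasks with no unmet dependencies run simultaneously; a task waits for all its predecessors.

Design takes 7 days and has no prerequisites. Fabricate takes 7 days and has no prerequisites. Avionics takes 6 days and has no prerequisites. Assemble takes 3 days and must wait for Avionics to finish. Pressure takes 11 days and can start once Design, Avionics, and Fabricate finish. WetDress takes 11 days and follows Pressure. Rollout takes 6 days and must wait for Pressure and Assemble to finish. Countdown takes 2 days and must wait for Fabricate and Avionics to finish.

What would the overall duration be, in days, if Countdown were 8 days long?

As given, the longest chain is Design→Pressure→WetDress = 7+11+11 = 29, so the finish is 29 days.
The longest path through Countdown is only 9 days, so Countdown has float 20.
The critical path is still Design→Pressure→WetDress; finish is now 29 days.

29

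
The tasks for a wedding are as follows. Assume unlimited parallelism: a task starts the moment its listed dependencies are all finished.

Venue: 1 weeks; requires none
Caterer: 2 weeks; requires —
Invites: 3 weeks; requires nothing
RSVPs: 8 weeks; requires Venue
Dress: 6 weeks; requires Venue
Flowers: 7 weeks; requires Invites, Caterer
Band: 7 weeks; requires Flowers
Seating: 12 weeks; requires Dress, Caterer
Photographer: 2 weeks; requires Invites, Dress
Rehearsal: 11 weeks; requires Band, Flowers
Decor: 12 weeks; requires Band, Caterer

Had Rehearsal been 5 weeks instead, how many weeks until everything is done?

Actual critical path: Invites→Flowers→Band→Decor = 3+7+7+12 = 29 ⇒ 29 weeks.
The longest path through Rehearsal is only 28 weeks, so Rehearsal has float 1.
That remains the longest chain; total 29 weeks.

29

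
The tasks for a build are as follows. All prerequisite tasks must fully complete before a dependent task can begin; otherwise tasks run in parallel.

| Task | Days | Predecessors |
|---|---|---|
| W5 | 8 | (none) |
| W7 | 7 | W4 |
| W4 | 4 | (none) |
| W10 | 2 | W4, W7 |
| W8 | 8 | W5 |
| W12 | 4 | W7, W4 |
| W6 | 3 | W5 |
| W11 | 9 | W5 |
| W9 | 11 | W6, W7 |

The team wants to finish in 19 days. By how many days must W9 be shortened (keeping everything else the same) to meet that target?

Current finish: 22 days; target: 19.
W9 is on every critical path, so each day cut from W9 cuts the finish by one (this holds down to a finish of 17).
Need 22 − 19 = 3 days off W9 → W9 becomes 8 days, finish becomes 19.

3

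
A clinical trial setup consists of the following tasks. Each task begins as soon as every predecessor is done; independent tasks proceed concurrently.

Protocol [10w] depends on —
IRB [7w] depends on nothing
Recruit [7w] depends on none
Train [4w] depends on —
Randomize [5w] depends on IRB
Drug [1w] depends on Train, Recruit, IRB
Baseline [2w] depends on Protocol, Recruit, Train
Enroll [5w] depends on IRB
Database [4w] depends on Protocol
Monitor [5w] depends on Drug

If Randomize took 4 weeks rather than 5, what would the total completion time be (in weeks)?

14

As given, the longest chain is Protocol→Database = 10+4 = 14, so the finish is 14 weeks.
Randomize is off the critical path — its longest chain is 12 weeks, giving 2 of slack.
That remains the longest chain; total 14 weeks.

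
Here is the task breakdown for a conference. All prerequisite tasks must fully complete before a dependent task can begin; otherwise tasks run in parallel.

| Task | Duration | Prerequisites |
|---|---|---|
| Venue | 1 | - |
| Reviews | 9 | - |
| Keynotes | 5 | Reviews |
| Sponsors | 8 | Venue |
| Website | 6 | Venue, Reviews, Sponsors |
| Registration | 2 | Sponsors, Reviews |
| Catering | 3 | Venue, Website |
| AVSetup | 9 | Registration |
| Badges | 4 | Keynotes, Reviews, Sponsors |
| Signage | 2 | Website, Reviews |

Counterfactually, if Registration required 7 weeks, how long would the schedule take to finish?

25

Critical path before the change: Venue→Sponsors→Registration→AVSetup = 1+8+2+9 = 20 giving 20 weeks.
Since Registration is critical, the +5 change carries straight to that chain (now 25 weeks).
That remains the longest chain; total 25 weeks.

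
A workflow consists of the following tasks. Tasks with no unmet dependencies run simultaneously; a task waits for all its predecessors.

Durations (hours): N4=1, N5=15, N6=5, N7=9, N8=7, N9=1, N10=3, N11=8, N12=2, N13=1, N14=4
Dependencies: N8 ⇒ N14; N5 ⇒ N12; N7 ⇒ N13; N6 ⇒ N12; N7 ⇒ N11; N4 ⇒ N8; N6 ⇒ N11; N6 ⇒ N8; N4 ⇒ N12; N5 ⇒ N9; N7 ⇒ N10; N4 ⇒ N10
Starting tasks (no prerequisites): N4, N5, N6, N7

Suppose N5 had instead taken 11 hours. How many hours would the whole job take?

17

The binding path is N5→N12 = 15+2 = 17; finish at 17 hours.
N5 is on the critical path; changing it to 11 makes that path 13 hours.
New critical path: N7→N11 = 9+8 = 17 ⇒ 17 hours.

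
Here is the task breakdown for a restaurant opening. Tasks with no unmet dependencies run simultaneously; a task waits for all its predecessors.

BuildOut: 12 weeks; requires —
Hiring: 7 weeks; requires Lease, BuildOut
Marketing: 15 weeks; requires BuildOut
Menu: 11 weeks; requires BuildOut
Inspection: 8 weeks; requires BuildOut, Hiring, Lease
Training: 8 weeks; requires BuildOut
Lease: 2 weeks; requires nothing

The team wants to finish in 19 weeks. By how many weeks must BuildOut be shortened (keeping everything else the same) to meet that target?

Current finish: 27 weeks; target: 19.
BuildOut is on every critical path, so each week cut from BuildOut cuts the finish by one (this holds down to a finish of 17).
Need 27 − 19 = 8 weeks off BuildOut → BuildOut becomes 4 weeks, finish becomes 19.

8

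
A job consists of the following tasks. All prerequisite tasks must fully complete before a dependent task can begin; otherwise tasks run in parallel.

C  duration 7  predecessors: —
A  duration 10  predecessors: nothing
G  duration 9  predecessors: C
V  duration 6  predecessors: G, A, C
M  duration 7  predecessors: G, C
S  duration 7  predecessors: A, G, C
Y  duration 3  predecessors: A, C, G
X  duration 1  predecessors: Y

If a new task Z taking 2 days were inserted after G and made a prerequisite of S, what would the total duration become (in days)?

Originally the project takes 23 days.
With Z inserted, S now waits for max(A, G, C, Z).
New critical path: C→G→Z→S = 7+9+2+7 = 25 ⇒ 25 days.

25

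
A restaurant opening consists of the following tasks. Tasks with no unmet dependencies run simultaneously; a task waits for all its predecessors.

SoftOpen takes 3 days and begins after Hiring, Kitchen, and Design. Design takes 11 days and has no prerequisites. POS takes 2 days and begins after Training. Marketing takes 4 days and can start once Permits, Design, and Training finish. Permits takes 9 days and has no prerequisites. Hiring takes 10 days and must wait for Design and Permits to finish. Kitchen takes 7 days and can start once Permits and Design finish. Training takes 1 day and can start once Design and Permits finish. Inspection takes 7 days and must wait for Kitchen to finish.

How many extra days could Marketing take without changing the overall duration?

The longest chain is Design→Kitchen→Inspection = 11+7+7 = 25; overall finish 25 days.
Marketing finishes as early as 16 and must finish by 25.
Float = 25 − 16 = 9.

9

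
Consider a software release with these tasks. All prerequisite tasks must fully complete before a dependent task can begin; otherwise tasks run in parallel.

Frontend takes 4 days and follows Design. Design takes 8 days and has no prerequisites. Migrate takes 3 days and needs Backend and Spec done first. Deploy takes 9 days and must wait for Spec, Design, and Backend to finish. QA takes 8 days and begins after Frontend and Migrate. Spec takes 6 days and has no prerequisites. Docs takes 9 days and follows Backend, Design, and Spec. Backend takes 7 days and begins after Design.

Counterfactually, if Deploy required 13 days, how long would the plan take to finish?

28

Baseline: Design→Backend→Migrate→QA = 8+7+3+8 = 26 → 26 days.
Deploy is off the critical path — its longest chain is 24 days, giving 2 of slack.
Now Design→Backend→Deploy = 8+7+13 = 28 is longest, so the finish becomes 28 days.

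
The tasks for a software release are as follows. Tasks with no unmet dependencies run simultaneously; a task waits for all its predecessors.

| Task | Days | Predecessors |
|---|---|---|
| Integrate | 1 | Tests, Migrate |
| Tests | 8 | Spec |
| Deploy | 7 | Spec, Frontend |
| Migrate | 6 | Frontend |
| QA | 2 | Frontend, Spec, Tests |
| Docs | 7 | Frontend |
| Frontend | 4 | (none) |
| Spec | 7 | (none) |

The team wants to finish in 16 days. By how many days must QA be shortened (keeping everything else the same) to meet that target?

1

Current finish: 17 days; target: 16.
QA is on every critical path, so each day cut from QA cuts the finish by one (this holds down to a finish of 16).
Need 17 − 16 = 1 day off QA → QA becomes 1 day, finish becomes 16.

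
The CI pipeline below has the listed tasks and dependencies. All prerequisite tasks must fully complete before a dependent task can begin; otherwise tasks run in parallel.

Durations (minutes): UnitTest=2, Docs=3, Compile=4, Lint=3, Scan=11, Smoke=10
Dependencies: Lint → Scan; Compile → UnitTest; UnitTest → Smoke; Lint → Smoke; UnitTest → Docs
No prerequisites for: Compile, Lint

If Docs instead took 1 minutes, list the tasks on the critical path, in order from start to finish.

Compile, UnitTest, Smoke

The binding path is Compile→UnitTest→Smoke = 4+2+10 = 16; finish at 16 minutes.
Docs has 7 minutes of float (longest path through it is 9).
The critical path is still Compile→UnitTest→Smoke; finish is now 16 minutes.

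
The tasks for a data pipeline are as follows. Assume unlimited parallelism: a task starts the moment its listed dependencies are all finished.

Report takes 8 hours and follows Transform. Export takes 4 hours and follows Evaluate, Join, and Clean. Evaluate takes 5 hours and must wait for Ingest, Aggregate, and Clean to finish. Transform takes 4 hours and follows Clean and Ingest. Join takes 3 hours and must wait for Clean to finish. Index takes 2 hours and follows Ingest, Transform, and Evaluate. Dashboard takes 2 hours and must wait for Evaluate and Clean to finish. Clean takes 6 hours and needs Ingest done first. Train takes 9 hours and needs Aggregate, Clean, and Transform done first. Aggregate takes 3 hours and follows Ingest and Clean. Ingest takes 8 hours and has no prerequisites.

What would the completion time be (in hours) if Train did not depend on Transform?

Before: longest chain Ingest→Clean→Transform→Train = 8+6+4+9 = 27, finish 27.
Without Transform→Train, Train's earliest start moves from 18 to 17.
New critical path: Ingest→Clean→Transform→Report = 8+6+4+8 = 26 ⇒ 26 hours.

26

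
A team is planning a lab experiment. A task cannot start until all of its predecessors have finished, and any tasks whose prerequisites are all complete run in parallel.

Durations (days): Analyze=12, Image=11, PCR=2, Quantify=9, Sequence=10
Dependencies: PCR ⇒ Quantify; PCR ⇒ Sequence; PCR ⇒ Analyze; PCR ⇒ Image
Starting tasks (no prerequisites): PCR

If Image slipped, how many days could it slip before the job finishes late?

The longest chain is PCR→Analyze = 2+12 = 14; overall finish 14 days.
Longest path through Image: 13 days (earliest finish 13, latest finish 14).
Float = 14 − 13 = 1.

1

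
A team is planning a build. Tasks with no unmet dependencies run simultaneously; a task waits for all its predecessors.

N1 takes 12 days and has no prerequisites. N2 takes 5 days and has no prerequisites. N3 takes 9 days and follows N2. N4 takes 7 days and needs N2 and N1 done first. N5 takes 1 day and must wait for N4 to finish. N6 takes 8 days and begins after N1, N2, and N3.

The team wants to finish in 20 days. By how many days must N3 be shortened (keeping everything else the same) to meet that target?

2

Current finish: 22 days; target: 20.
N3 is on every critical path, so each day cut from N3 cuts the finish by one (this holds down to a finish of 20).
Need 22 − 20 = 2 days off N3 → N3 becomes 7 days, finish becomes 20.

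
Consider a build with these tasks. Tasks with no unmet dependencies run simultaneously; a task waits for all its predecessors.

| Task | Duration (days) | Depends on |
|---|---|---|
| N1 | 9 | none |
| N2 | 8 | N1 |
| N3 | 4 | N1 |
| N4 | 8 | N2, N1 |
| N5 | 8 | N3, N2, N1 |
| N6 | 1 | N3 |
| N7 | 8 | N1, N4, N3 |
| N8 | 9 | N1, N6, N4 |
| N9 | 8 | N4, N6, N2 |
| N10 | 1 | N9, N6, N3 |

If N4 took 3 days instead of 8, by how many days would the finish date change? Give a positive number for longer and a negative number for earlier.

As given, the longest chain is N1→N2→N4→N8 = 9+8+8+9 = 34, so the finish is 34 days.
Since N4 is critical, the -5 change carries straight to that chain (now 29 days).
That remains the longest chain; total 29 days.
Change in finish: 29 − 34 = -5 days.

-5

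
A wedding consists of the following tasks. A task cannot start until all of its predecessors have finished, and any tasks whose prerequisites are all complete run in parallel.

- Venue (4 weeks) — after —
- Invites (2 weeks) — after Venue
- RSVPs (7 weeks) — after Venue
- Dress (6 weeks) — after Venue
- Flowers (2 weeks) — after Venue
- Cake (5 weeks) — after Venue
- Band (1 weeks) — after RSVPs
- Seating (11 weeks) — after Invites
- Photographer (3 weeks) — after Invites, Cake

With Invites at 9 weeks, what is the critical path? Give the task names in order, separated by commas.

Baseline: Venue→Invites→Seating = 4+2+11 = 17 → 17 weeks.
Since Invites is critical, the +7 change carries straight to that chain (now 24 weeks).
That remains the longest chain; total 24 weeks.

Venue, Invites, Seating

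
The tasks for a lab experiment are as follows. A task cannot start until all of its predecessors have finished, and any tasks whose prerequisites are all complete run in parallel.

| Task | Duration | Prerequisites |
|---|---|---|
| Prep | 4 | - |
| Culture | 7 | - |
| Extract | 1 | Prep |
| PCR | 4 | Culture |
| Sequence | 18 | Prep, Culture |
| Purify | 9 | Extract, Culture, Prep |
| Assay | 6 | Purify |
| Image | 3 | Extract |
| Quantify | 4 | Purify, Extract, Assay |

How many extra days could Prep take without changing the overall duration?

2

Critical path: Culture→Purify→Assay→Quantify = 7+9+6+4 = 26, so the finish is 26 days.
Prep finishes as early as 4 and must finish by 6.
So Prep can slip 6 − 4 = 2 days.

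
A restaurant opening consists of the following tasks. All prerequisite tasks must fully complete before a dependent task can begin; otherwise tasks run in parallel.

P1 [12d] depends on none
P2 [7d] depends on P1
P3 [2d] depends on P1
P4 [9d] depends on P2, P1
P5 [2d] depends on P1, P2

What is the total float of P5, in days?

Critical path: P1→P2→P4 = 12+7+9 = 28, so the finish is 28 days.
Longest path through P5: 21 days (earliest finish 21, latest finish 28).
So P5 can slip 28 − 21 = 7 days.

7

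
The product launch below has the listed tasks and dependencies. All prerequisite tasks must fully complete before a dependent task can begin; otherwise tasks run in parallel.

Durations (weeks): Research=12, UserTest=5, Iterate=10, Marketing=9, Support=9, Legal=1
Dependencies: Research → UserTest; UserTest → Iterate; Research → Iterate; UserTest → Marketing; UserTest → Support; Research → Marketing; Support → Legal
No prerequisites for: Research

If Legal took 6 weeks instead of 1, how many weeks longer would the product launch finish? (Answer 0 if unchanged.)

5

Baseline: Research→UserTest→Support→Legal = 12+5+9+1 = 27 → 27 weeks.
Legal is on the critical path; changing it to 6 makes that path 32 weeks.
The critical path is still Research→UserTest→Support→Legal; finish is now 32 weeks.
Change in finish: 32 − 27 = +5 weeks.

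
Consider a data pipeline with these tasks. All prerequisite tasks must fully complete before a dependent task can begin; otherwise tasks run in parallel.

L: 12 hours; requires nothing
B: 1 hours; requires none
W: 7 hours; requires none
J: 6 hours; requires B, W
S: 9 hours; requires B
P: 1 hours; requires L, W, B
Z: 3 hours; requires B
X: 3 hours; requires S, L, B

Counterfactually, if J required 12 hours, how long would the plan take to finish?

Actual critical path: L→X = 12+3 = 15 ⇒ 15 hours.
J has 2 hours of float (longest path through it is 13).
The binding chain switches to W→J = 7+12 = 19; finish 19 hours.

19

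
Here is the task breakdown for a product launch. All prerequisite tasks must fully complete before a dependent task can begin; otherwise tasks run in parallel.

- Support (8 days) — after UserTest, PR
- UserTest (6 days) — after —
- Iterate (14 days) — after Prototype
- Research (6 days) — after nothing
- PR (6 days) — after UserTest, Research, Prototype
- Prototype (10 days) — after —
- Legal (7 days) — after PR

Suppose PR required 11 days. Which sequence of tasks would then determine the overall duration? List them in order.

Actual critical path: Prototype→PR→Support = 10+6+8 = 24 ⇒ 24 days.
PR is on the critical path; changing it to 11 makes that path 29 days.
No other chain overtakes it, so the finish is 29 days.

Prototype, PR, Support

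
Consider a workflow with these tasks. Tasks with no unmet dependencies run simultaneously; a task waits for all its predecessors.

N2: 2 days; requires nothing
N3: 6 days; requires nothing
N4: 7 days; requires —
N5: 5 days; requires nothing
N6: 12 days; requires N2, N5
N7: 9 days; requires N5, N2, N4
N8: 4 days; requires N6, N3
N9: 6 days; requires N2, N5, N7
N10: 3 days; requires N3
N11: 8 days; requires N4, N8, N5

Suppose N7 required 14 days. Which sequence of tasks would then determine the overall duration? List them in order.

Critical path before the change: N5→N6→N8→N11 = 5+12+4+8 = 29 giving 29 days.
N7 has 7 days of float (longest path through it is 22).
No other chain overtakes it, so the finish is 29 days.

N5, N6, N8, N11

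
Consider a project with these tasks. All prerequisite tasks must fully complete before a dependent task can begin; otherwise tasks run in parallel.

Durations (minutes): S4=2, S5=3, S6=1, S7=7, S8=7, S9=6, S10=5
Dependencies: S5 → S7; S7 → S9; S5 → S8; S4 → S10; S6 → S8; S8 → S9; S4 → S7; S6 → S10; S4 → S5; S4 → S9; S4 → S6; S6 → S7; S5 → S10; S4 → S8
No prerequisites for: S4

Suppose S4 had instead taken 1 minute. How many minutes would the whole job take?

Critical path before the change: S4→S5→S7→S9 = 2+3+7+6 = 18 giving 18 minutes.
Since S4 is critical, the -1 change carries straight to that chain (now 17 minutes).
That remains the longest chain; total 17 minutes.

17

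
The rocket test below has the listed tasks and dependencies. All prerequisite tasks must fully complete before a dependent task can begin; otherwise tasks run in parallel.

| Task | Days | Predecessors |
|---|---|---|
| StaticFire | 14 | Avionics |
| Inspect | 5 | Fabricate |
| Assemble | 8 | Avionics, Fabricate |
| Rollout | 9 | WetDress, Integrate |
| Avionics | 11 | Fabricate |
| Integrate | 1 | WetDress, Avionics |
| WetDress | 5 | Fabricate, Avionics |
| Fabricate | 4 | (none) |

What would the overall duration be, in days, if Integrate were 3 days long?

Baseline: Fabricate→Avionics→WetDress→Integrate→Rollout = 4+11+5+1+9 = 30 → 30 days.
Integrate lies on that path, so at 3 days the path becomes 32 days.
That remains the longest chain; total 32 days.

32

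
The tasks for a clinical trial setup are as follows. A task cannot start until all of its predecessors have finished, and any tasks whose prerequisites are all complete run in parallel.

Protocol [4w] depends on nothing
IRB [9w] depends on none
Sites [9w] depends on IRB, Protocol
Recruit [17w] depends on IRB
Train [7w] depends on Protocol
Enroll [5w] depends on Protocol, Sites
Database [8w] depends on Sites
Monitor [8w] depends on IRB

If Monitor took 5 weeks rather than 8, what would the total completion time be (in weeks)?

As given, the longest chain is IRB→Sites→Database = 9+9+8 = 26, so the finish is 26 weeks.
The longest path through Monitor is only 17 weeks, so Monitor has float 9.
That remains the longest chain; total 26 weeks.

26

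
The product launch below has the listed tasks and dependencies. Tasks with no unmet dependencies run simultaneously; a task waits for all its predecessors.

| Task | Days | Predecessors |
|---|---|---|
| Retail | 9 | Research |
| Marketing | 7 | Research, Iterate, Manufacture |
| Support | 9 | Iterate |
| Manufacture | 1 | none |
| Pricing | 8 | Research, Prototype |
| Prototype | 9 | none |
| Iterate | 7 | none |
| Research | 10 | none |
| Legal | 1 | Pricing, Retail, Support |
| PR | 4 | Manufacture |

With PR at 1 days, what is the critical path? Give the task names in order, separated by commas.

Research, Retail, Legal

Actual critical path: Research→Retail→Legal = 10+9+1 = 20 ⇒ 20 days.
The longest path through PR is only 5 days, so PR has float 15.
No other chain overtakes it, so the finish is 20 days.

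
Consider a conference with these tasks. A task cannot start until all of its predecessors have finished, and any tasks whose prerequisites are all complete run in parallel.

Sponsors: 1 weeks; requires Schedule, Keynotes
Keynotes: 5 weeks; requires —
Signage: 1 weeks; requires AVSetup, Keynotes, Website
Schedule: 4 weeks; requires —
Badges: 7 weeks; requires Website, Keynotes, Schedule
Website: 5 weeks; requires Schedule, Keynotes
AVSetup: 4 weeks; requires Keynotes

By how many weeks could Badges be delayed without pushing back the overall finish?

0

Keynotes→Website→Badges = 5+5+7 = 17 sets the makespan at 17 weeks.
Longest path through Badges: 17 weeks (earliest finish 17, latest finish 17).
Float = 17 − 17 = 0.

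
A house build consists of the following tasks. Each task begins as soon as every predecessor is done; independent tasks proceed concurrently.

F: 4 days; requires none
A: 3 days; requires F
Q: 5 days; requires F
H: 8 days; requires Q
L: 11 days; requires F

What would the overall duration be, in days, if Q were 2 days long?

The binding path is F→Q→H = 4+5+8 = 17; finish at 17 days.
Q lies on that path, so at 2 days the path becomes 14 days.
New critical path: F→L = 4+11 = 15 ⇒ 15 days.

15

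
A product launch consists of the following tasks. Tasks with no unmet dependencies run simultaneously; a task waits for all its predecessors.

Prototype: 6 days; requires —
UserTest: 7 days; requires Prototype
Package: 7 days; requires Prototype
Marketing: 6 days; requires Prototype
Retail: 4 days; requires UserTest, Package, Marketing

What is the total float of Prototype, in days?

Critical path: Prototype→UserTest→Retail = 6+7+4 = 17, so the finish is 17 days.
Prototype finishes as early as 6 and must finish by 6.
Slack of Prototype = 0 − 0 = 0 days.

0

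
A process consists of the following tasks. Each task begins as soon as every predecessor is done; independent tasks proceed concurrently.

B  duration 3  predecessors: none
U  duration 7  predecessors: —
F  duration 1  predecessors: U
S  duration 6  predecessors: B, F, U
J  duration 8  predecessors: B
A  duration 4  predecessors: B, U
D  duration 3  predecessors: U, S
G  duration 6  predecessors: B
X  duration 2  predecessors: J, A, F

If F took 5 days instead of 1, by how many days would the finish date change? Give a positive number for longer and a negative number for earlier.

4

Actual critical path: U→F→S→D = 7+1+6+3 = 17 ⇒ 17 days.
Since F is critical, the +4 change carries straight to that chain (now 21 days).
No other chain overtakes it, so the finish is 21 days.
Change in finish: 21 − 17 = +4 days.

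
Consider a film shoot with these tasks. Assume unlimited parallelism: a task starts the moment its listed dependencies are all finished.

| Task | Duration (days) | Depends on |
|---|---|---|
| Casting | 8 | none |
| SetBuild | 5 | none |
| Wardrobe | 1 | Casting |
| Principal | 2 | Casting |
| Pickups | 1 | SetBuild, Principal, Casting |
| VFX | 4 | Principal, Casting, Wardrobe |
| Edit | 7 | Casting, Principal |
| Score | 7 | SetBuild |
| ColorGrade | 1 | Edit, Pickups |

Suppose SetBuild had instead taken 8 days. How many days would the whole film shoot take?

18

Critical path before the change: Casting→Principal→Edit→ColorGrade = 8+2+7+1 = 18 giving 18 days.
SetBuild has 6 days of float (longest path through it is 12).
The critical path is still Casting→Principal→Edit→ColorGrade; finish is now 18 days.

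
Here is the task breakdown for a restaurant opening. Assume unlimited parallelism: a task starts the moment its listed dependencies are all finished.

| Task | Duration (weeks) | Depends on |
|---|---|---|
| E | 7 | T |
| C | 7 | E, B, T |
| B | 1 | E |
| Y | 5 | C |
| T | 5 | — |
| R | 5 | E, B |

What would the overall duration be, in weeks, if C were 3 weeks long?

Actual critical path: T→E→B→C→Y = 5+7+1+7+5 = 25 ⇒ 25 weeks.
C is on the critical path; changing it to 3 makes that path 21 weeks.
That remains the longest chain; total 21 weeks.

21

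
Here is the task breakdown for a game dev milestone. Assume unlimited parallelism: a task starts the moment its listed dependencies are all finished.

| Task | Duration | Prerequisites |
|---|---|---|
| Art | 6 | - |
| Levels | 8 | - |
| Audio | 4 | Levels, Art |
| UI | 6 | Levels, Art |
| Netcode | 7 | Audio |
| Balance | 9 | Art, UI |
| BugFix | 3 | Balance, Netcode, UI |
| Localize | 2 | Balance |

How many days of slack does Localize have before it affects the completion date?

Levels→UI→Balance→BugFix = 8+6+9+3 = 26 sets the makespan at 26 days.
The longest chain containing Localize totals 25 days.
So Localize can slip 26 − 25 = 1 day.

1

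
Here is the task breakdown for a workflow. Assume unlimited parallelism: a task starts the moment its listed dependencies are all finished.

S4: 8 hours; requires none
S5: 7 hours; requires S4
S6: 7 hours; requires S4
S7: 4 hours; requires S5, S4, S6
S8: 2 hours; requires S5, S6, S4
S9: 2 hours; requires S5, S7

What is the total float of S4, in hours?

0

The longest chain is S4→S5→S7→S9 = 8+7+4+2 = 21; overall finish 21 hours.
Longest path through S4: 21 hours (earliest finish 8, latest finish 8).
So S4 can slip 8 − 8 = 0 hours.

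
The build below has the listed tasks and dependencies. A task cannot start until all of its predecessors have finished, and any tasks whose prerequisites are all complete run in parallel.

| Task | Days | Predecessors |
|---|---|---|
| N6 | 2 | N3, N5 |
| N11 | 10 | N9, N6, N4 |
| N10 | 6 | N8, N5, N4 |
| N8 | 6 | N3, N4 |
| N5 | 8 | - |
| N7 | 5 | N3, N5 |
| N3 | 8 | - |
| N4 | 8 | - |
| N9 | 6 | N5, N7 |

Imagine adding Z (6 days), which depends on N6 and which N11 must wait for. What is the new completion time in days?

29

Originally the project takes 29 days.
With Z inserted, N11 now waits for max(N9, N6, N4, Z).
New critical path: N3→N7→N9→N11 = 8+5+6+10 = 29 ⇒ 29 days.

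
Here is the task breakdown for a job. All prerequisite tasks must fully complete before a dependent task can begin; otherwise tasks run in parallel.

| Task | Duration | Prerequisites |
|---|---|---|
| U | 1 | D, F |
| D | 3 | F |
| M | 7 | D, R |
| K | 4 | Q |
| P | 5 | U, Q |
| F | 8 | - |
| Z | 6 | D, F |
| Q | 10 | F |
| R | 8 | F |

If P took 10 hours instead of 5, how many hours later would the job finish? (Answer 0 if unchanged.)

5

Actual critical path: F→Q→P = 8+10+5 = 23 ⇒ 23 hours.
P lies on that path, so at 10 hours the path becomes 28 hours.
The critical path is still F→Q→P; finish is now 28 hours.
Change in finish: 28 − 23 = +5 hours.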